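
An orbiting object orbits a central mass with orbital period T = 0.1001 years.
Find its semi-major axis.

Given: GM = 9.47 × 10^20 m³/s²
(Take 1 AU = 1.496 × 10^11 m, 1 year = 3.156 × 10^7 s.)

Convert to SI: T = 0.1001 years = 3.15916e+06 s.
Invert Kepler's third law: a = (GM · T² / (4π²))^(1/3).
Substituting T = 3.15916e+06 s and GM = 9.47e+20 m³/s²:
a = (9.47e+20 · (3.15916e+06)² / (4π²))^(1/3) m
a ≈ 6.209e+10 m = 0.4151 AU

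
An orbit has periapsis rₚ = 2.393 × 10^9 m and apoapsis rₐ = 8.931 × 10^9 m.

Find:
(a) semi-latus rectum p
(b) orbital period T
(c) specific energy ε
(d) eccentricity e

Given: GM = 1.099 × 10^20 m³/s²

(a) From a = (rₚ + rₐ)/2 = 5.662e+09 m and e = (rₐ − rₚ)/(rₐ + rₚ) = 0.577358, p = a(1 − e²) = 5.662e+09 · (1 − (0.577358)²) ≈ 3.775e+09 m
(b) With a = (rₚ + rₐ)/2 = 5.662e+09 m, T = 2π √(a³/GM) = 2π √((5.662e+09)³/1.099e+20) s ≈ 2.553e+05 s
(c) With a = (rₚ + rₐ)/2 = 5.662e+09 m, ε = −GM/(2a) = −1.099e+20/(2 · 5.662e+09) J/kg ≈ -9.705e+09 J/kg
(d) e = (rₐ − rₚ)/(rₐ + rₚ) = (8.931e+09 − 2.393e+09)/(8.931e+09 + 2.393e+09) ≈ 0.5774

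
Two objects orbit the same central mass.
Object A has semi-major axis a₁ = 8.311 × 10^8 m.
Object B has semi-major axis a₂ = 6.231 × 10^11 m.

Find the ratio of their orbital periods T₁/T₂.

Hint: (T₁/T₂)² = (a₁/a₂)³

From Kepler's third law, (T₁/T₂)² = (a₁/a₂)³, so T₁/T₂ = (a₁/a₂)^(3/2).
a₁/a₂ = 8.311e+08 / 6.231e+11 = 0.00133381.
T₁/T₂ = (0.00133381)^(3/2) ≈ 4.871e-05.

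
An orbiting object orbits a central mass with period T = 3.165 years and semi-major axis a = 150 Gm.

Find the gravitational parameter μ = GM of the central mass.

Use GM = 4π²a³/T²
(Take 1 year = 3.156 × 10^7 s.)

Convert to SI: T = 3.165 years = 9.98874e+07 s; a = 150 Gm = 1.5e+11 m.
GM = 4π² · a³ / T².
GM = 4π² · (1.5e+11)³ / (9.98874e+07)² m³/s² ≈ 1.335e+19 m³/s² = 1.335 × 10^19 m³/s².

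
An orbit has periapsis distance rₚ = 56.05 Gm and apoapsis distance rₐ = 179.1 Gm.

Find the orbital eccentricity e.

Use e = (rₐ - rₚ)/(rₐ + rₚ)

Convert to SI: rₚ = 56.05 Gm = 5.605e+10 m; rₐ = 179.1 Gm = 1.791e+11 m.
e = (rₐ − rₚ) / (rₐ + rₚ).
e = (1.791e+11 − 5.605e+10) / (1.791e+11 + 5.605e+10) = 1.2305e+11 / 2.3515e+11 ≈ 0.5233.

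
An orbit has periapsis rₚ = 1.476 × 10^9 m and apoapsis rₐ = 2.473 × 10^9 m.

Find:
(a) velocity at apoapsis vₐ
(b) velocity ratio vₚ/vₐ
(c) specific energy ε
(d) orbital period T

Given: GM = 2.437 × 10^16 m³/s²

(a) With a = (rₚ + rₐ)/2 = 1.9745e+09 m, vₐ = √(GM (2/rₐ − 1/a)) = √(2.437e+16 · (2/2.473e+09 − 1/1.9745e+09)) m/s ≈ 2714 m/s
(b) Conservation of angular momentum (rₚvₚ = rₐvₐ) gives vₚ/vₐ = rₐ/rₚ = 2.473e+09/1.476e+09 ≈ 1.675
(c) With a = (rₚ + rₐ)/2 = 1.9745e+09 m, ε = −GM/(2a) = −2.437e+16/(2 · 1.9745e+09) J/kg ≈ -6.171e+06 J/kg
(d) With a = (rₚ + rₐ)/2 = 1.9745e+09 m, T = 2π √(a³/GM) = 2π √((1.9745e+09)³/2.437e+16) s ≈ 3.531e+06 s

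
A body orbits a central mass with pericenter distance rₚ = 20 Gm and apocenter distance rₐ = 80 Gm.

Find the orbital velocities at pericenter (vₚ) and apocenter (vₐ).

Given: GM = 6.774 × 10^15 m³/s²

Convert to SI: rₚ = 20 Gm = 2e+10 m; rₐ = 80 Gm = 8e+10 m.
Use the vis-viva equation v² = GM(2/r − 1/a) with a = (rₚ + rₐ)/2 = (2e+10 + 8e+10)/2 = 5e+10 m.
vₚ = √(GM · (2/rₚ − 1/a)) = √(6.774e+15 · (2/2e+10 − 1/5e+10)) m/s ≈ 736.2 m/s = 736.2 m/s.
vₐ = √(GM · (2/rₐ − 1/a)) = √(6.774e+15 · (2/8e+10 − 1/5e+10)) m/s ≈ 184 m/s = 184 m/s.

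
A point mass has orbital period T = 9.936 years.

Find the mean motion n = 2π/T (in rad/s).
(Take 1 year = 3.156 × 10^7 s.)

Convert to SI: T = 9.936 years = 3.1358e+08 s.
n = 2π / T.
n = 2π / 3.1358e+08 s ≈ 2.004e-08 rad/s.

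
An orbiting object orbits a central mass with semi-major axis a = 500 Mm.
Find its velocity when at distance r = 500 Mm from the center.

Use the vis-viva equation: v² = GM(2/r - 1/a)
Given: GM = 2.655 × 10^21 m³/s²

Convert to SI: a = 500 Mm = 5e+08 m; r = 500 Mm = 5e+08 m.
Vis-viva: v = √(GM · (2/r − 1/a)).
2/r − 1/a = 2/5e+08 − 1/5e+08 = 2e-09 m⁻¹.
v = √(2.655e+21 · 2e-09) m/s ≈ 2.304e+06 m/s = 2304 km/s.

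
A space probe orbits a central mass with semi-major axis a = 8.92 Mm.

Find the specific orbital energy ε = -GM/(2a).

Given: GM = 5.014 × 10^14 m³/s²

Convert to SI: a = 8.92 Mm = 8.92e+06 m.
ε = −GM / (2a).
ε = −5.014e+14 / (2 · 8.92e+06) J/kg ≈ -2.811e+07 J/kg = -28.11 MJ/kg.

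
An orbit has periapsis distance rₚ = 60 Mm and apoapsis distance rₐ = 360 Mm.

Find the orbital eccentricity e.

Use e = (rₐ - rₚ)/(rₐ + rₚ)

Convert to SI: rₚ = 60 Mm = 6e+07 m; rₐ = 360 Mm = 3.6e+08 m.
e = (rₐ − rₚ) / (rₐ + rₚ).
e = (3.6e+08 − 6e+07) / (3.6e+08 + 6e+07) = 3e+08 / 4.2e+08 ≈ 0.7143.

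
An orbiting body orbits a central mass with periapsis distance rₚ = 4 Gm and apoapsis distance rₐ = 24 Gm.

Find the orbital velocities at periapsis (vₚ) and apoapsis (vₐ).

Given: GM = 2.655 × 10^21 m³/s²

Convert to SI: rₚ = 4 Gm = 4e+09 m; rₐ = 24 Gm = 2.4e+10 m.
Use the vis-viva equation v² = GM(2/r − 1/a) with a = (rₚ + rₐ)/2 = (4e+09 + 2.4e+10)/2 = 1.4e+10 m.
vₚ = √(GM · (2/rₚ − 1/a)) = √(2.655e+21 · (2/4e+09 − 1/1.4e+10)) m/s ≈ 1.067e+06 m/s = 1067 km/s.
vₐ = √(GM · (2/rₐ − 1/a)) = √(2.655e+21 · (2/2.4e+10 − 1/1.4e+10)) m/s ≈ 1.778e+05 m/s = 177.8 km/s.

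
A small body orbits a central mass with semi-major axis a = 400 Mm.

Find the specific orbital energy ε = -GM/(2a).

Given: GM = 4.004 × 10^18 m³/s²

Convert to SI: a = 400 Mm = 4e+08 m.
ε = −GM / (2a).
ε = −4.004e+18 / (2 · 4e+08) J/kg ≈ -5.005e+09 J/kg = -5.005 GJ/kg.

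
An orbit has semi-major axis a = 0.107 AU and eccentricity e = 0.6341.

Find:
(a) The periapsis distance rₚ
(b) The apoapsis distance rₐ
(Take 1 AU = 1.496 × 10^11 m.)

Convert to SI: a = 0.107 AU = 1.60072e+10 m.
(a) rₚ = a(1 − e) = 1.60072e+10 · (1 − 0.6341) = 1.60072e+10 · 0.3659 ≈ 5.857e+09 m = 0.03915 AU.
(b) rₐ = a(1 + e) = 1.60072e+10 · (1 + 0.6341) = 1.60072e+10 · 1.6341 ≈ 2.616e+10 m = 0.1748 AU.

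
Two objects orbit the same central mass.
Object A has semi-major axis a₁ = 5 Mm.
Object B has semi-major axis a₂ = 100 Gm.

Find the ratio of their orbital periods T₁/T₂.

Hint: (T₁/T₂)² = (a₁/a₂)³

Convert to SI: a₁ = 5 Mm = 5e+06 m; a₂ = 100 Gm = 1e+11 m.
From Kepler's third law, (T₁/T₂)² = (a₁/a₂)³, so T₁/T₂ = (a₁/a₂)^(3/2).
a₁/a₂ = 5e+06 / 1e+11 = 5e-05.
T₁/T₂ = (5e-05)^(3/2) ≈ 3.536e-07.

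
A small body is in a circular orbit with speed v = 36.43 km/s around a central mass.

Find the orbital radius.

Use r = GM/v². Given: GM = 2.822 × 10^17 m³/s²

Convert to SI: v = 36.43 km/s = 36430 m/s.
For a circular orbit, v² = GM / r, so r = GM / v².
r = 2.822e+17 / (36430)² m ≈ 2.126e+08 m = 212.6 Mm.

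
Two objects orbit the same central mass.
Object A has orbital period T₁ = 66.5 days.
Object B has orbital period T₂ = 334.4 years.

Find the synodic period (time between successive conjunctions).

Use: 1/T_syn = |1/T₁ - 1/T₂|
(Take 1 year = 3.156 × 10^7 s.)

Convert to SI: T₁ = 66.5 days = 5.7456e+06 s; T₂ = 334.4 years = 1.05537e+10 s.
T_syn = |T₁ · T₂ / (T₁ − T₂)|.
T_syn = |5.7456e+06 · 1.05537e+10 / (5.7456e+06 − 1.05537e+10)| s ≈ 5.749e+06 s = 66.54 days.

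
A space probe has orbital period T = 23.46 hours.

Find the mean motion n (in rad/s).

Convert to SI: T = 23.46 hours = 84456 s.
n = 2π / T.
n = 2π / 84456 s ≈ 7.44e-05 rad/s.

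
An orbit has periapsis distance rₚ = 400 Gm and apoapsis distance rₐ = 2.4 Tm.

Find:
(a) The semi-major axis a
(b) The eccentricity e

Convert to SI: rₚ = 400 Gm = 4e+11 m; rₐ = 2.4 Tm = 2.4e+12 m.
(a) a = (rₚ + rₐ) / 2 = (4e+11 + 2.4e+12) / 2 ≈ 1.4e+12 m = 1.4 Tm.
(b) e = (rₐ − rₚ) / (rₐ + rₚ) = (2.4e+12 − 4e+11) / (2.4e+12 + 4e+11) ≈ 0.7143.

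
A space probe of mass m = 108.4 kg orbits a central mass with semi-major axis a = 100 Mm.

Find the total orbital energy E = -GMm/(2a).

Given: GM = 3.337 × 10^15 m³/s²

Convert to SI: a = 100 Mm = 1e+08 m.
E = −GMm / (2a).
E = −3.337e+15 · 108.4 / (2 · 1e+08) J ≈ -1.809e+09 J = -1.809 GJ.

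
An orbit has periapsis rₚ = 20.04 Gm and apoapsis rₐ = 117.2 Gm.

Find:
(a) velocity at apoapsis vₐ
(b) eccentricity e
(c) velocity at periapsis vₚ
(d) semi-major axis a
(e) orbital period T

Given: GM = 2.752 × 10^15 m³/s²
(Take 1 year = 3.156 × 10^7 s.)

Convert to SI: rₚ = 20.04 Gm = 2.004e+10 m; rₐ = 117.2 Gm = 1.172e+11 m.
(a) With a = (rₚ + rₐ)/2 = 6.862e+10 m, vₐ = √(GM (2/rₐ − 1/a)) = √(2.752e+15 · (2/1.172e+11 − 1/6.862e+10)) m/s ≈ 82.81 m/s
(b) e = (rₐ − rₚ)/(rₐ + rₚ) = (1.172e+11 − 2.004e+10)/(1.172e+11 + 2.004e+10) ≈ 0.708
(c) With a = (rₚ + rₐ)/2 = 6.862e+10 m, vₚ = √(GM (2/rₚ − 1/a)) = √(2.752e+15 · (2/2.004e+10 − 1/6.862e+10)) m/s ≈ 484.3 m/s
(d) a = (rₚ + rₐ)/2 = (2.004e+10 + 1.172e+11)/2 ≈ 6.862e+10 m
(e) With a = (rₚ + rₐ)/2 = 6.862e+10 m, T = 2π √(a³/GM) = 2π √((6.862e+10)³/2.752e+15) s ≈ 2.153e+09 s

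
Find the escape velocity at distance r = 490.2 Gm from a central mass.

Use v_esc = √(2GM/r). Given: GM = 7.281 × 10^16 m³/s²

Convert to SI: r = 490.2 Gm = 4.902e+11 m.
Escape velocity comes from setting total energy to zero: ½v² − GM/r = 0 ⇒ v_esc = √(2GM / r).
v_esc = √(2 · 7.281e+16 / 4.902e+11) m/s ≈ 545 m/s = 545 m/s.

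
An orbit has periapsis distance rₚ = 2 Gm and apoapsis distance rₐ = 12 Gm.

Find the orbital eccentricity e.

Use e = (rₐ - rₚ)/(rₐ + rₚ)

Convert to SI: rₚ = 2 Gm = 2e+09 m; rₐ = 12 Gm = 1.2e+10 m.
e = (rₐ − rₚ) / (rₐ + rₚ).
e = (1.2e+10 − 2e+09) / (1.2e+10 + 2e+09) = 1e+10 / 1.4e+10 ≈ 0.7143.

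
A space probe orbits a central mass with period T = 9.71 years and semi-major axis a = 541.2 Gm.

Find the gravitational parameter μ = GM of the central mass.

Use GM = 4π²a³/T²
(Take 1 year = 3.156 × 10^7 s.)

Convert to SI: T = 9.71 years = 3.06448e+08 s; a = 541.2 Gm = 5.412e+11 m.
GM = 4π² · a³ / T².
GM = 4π² · (5.412e+11)³ / (3.06448e+08)² m³/s² ≈ 6.664e+19 m³/s² = 6.664 × 10^19 m³/s².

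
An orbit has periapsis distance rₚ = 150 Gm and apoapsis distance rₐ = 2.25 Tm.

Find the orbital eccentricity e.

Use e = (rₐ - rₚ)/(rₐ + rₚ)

Convert to SI: rₚ = 150 Gm = 1.5e+11 m; rₐ = 2.25 Tm = 2.25e+12 m.
e = (rₐ − rₚ) / (rₐ + rₚ).
e = (2.25e+12 − 1.5e+11) / (2.25e+12 + 1.5e+11) = 2.1e+12 / 2.4e+12 ≈ 0.875.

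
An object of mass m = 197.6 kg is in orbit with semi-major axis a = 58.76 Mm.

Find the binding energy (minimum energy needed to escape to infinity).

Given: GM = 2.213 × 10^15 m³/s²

Convert to SI: a = 58.76 Mm = 5.876e+07 m.
Total orbital energy is E = −GMm/(2a); binding energy is E_bind = −E = GMm/(2a).
E_bind = 2.213e+15 · 197.6 / (2 · 5.876e+07) J ≈ 3.721e+09 J = 3.721 GJ.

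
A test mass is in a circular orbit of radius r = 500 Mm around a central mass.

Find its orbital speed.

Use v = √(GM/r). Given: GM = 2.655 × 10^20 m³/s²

Convert to SI: r = 500 Mm = 5e+08 m.
For a circular orbit, gravity supplies the centripetal force, so v = √(GM / r).
v = √(2.655e+20 / 5e+08) m/s ≈ 7.287e+05 m/s = 728.7 km/s.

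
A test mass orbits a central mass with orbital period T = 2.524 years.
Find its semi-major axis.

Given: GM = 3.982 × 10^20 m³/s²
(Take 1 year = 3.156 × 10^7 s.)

Convert to SI: T = 2.524 years = 7.96574e+07 s.
Invert Kepler's third law: a = (GM · T² / (4π²))^(1/3).
Substituting T = 7.96574e+07 s and GM = 3.982e+20 m³/s²:
a = (3.982e+20 · (7.96574e+07)² / (4π²))^(1/3) m
a ≈ 4e+11 m = 400 Gm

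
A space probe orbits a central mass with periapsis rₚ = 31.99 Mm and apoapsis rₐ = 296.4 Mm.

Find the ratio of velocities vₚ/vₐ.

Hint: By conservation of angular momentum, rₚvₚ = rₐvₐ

Convert to SI: rₚ = 31.99 Mm = 3.199e+07 m; rₐ = 296.4 Mm = 2.964e+08 m.
Conservation of angular momentum gives rₚvₚ = rₐvₐ, so vₚ/vₐ = rₐ/rₚ.
vₚ/vₐ = 2.964e+08 / 3.199e+07 ≈ 9.265.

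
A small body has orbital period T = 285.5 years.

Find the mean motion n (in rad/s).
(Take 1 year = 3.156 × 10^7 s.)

Convert to SI: T = 285.5 years = 9.01038e+09 s.
n = 2π / T.
n = 2π / 9.01038e+09 s ≈ 6.973e-10 rad/s.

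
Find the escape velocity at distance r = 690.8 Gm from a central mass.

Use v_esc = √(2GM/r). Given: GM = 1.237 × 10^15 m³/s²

Convert to SI: r = 690.8 Gm = 6.908e+11 m.
Escape velocity comes from setting total energy to zero: ½v² − GM/r = 0 ⇒ v_esc = √(2GM / r).
v_esc = √(2 · 1.237e+15 / 6.908e+11) m/s ≈ 59.84 m/s = 59.84 m/s.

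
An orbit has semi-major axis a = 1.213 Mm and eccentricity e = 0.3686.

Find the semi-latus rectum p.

Convert to SI: a = 1.213 Mm = 1.213e+06 m.
p = a (1 − e²).
p = 1.213e+06 · (1 − (0.3686)²) = 1.213e+06 · 0.864134 ≈ 1.048e+06 m = 1.048 Mm.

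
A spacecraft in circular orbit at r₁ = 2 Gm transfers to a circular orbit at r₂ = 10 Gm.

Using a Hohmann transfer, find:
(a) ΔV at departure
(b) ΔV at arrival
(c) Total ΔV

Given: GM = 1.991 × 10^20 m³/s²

Convert to SI: r₁ = 2 Gm = 2e+09 m; r₂ = 10 Gm = 1e+10 m.
Transfer semi-major axis: a_t = (r₁ + r₂)/2 = (2e+09 + 1e+10)/2 = 6e+09 m.
Circular speeds: v₁ = √(GM/r₁) = 315515 m/s, v₂ = √(GM/r₂) = 141103 m/s.
Transfer speeds (vis-viva v² = GM(2/r − 1/a_t)): v₁ᵗ = 407329 m/s, v₂ᵗ = 81465.7 m/s.
(a) ΔV₁ = |v₁ᵗ − v₁| ≈ 9.181e+04 m/s = 91.81 km/s.
(b) ΔV₂ = |v₂ − v₂ᵗ| ≈ 5.964e+04 m/s = 59.64 km/s.
(c) ΔV_total = ΔV₁ + ΔV₂ ≈ 1.515e+05 m/s = 151.5 km/s.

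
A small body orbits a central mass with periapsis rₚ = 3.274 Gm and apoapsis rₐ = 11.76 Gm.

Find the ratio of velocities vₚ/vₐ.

Convert to SI: rₚ = 3.274 Gm = 3.274e+09 m; rₐ = 11.76 Gm = 1.176e+10 m.
Conservation of angular momentum gives rₚvₚ = rₐvₐ, so vₚ/vₐ = rₐ/rₚ.
vₚ/vₐ = 1.176e+10 / 3.274e+09 ≈ 3.592.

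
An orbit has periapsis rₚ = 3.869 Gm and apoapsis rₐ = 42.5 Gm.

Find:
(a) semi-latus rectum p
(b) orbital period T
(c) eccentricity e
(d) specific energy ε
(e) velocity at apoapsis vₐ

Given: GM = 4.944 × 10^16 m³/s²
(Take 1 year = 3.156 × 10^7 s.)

Convert to SI: rₚ = 3.869 Gm = 3.869e+09 m; rₐ = 42.5 Gm = 4.25e+10 m.
(a) From a = (rₚ + rₐ)/2 = 2.31845e+10 m and e = (rₐ − rₚ)/(rₐ + rₚ) = 0.833121, p = a(1 − e²) = 2.31845e+10 · (1 − (0.833121)²) ≈ 7.092e+09 m
(b) With a = (rₚ + rₐ)/2 = 2.31845e+10 m, T = 2π √(a³/GM) = 2π √((2.31845e+10)³/4.944e+16) s ≈ 9.976e+07 s
(c) e = (rₐ − rₚ)/(rₐ + rₚ) = (4.25e+10 − 3.869e+09)/(4.25e+10 + 3.869e+09) ≈ 0.8331
(d) With a = (rₚ + rₐ)/2 = 2.31845e+10 m, ε = −GM/(2a) = −4.944e+16/(2 · 2.31845e+10) J/kg ≈ -1.066e+06 J/kg
(e) With a = (rₚ + rₐ)/2 = 2.31845e+10 m, vₐ = √(GM (2/rₐ − 1/a)) = √(4.944e+16 · (2/4.25e+10 − 1/2.31845e+10)) m/s ≈ 440.6 m/s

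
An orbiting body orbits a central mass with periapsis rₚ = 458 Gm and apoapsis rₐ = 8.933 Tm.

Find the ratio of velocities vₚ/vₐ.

Convert to SI: rₚ = 458 Gm = 4.58e+11 m; rₐ = 8.933 Tm = 8.933e+12 m.
Conservation of angular momentum gives rₚvₚ = rₐvₐ, so vₚ/vₐ = rₐ/rₚ.
vₚ/vₐ = 8.933e+12 / 4.58e+11 ≈ 19.5.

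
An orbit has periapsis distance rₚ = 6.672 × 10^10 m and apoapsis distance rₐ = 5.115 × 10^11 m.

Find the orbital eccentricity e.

e = (rₐ − rₚ) / (rₐ + rₚ).
e = (5.115e+11 − 6.672e+10) / (5.115e+11 + 6.672e+10) = 4.4478e+11 / 5.7822e+11 ≈ 0.7692.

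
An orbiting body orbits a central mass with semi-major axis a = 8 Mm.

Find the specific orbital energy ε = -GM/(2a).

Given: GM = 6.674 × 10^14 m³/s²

Convert to SI: a = 8 Mm = 8e+06 m.
ε = −GM / (2a).
ε = −6.674e+14 / (2 · 8e+06) J/kg ≈ -4.171e+07 J/kg = -41.71 MJ/kg.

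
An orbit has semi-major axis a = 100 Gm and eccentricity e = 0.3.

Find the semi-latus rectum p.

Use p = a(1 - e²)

Convert to SI: a = 100 Gm = 1e+11 m.
p = a (1 − e²).
p = 1e+11 · (1 − (0.3)²) = 1e+11 · 0.91 ≈ 9.1e+10 m = 91 Gm.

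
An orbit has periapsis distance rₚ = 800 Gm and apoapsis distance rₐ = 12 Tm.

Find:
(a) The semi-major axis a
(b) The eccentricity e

Convert to SI: rₚ = 800 Gm = 8e+11 m; rₐ = 12 Tm = 1.2e+13 m.
(a) a = (rₚ + rₐ) / 2 = (8e+11 + 1.2e+13) / 2 ≈ 6.4e+12 m = 6.4 Tm.
(b) e = (rₐ − rₚ) / (rₐ + rₚ) = (1.2e+13 − 8e+11) / (1.2e+13 + 8e+11) ≈ 0.875.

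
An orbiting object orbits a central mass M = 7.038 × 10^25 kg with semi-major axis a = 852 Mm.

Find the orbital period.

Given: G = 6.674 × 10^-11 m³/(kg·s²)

Convert to SI: a = 852 Mm = 8.52e+08 m.
GM = G · M = 6.674e-11 · 7.038e+25 = 4.69716e+15 m³/s².
Kepler's third law: T = 2π √(a³ / GM).
Substituting a = 8.52e+08 m and GM = 4.69716e+15 m³/s²:
T = 2π √((8.52e+08)³ / 4.69716e+15) s
T ≈ 2.28e+06 s = 26.39 days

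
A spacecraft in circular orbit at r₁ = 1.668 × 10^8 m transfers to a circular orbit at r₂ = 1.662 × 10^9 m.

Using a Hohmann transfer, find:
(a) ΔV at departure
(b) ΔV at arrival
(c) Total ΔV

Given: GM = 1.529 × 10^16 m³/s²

Transfer semi-major axis: a_t = (r₁ + r₂)/2 = (1.668e+08 + 1.662e+09)/2 = 9.144e+08 m.
Circular speeds: v₁ = √(GM/r₁) = 9574.27 m/s, v₂ = √(GM/r₂) = 3033.11 m/s.
Transfer speeds (vis-viva v² = GM(2/r − 1/a_t)): v₁ᵗ = 12907.8 m/s, v₂ᵗ = 1295.44 m/s.
(a) ΔV₁ = |v₁ᵗ − v₁| ≈ 3334 m/s = 3.334 km/s.
(b) ΔV₂ = |v₂ − v₂ᵗ| ≈ 1738 m/s = 1.738 km/s.
(c) ΔV_total = ΔV₁ + ΔV₂ ≈ 5071 m/s = 5.071 km/s.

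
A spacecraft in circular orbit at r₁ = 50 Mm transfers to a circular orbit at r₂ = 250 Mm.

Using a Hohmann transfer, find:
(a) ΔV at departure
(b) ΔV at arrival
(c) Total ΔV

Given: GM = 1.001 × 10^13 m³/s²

Convert to SI: r₁ = 50 Mm = 5e+07 m; r₂ = 250 Mm = 2.5e+08 m.
Transfer semi-major axis: a_t = (r₁ + r₂)/2 = (5e+07 + 2.5e+08)/2 = 1.5e+08 m.
Circular speeds: v₁ = √(GM/r₁) = 447.437 m/s, v₂ = √(GM/r₂) = 200.1 m/s.
Transfer speeds (vis-viva v² = GM(2/r − 1/a_t)): v₁ᵗ = 577.639 m/s, v₂ᵗ = 115.528 m/s.
(a) ΔV₁ = |v₁ᵗ − v₁| ≈ 130.2 m/s = 130.2 m/s.
(b) ΔV₂ = |v₂ − v₂ᵗ| ≈ 84.57 m/s = 84.57 m/s.
(c) ΔV_total = ΔV₁ + ΔV₂ ≈ 214.8 m/s = 214.8 m/s.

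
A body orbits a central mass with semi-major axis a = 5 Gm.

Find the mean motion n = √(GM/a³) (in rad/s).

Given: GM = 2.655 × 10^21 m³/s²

Convert to SI: a = 5 Gm = 5e+09 m.
n = √(GM / a³).
n = √(2.655e+21 / (5e+09)³) rad/s ≈ 0.0001457 rad/s.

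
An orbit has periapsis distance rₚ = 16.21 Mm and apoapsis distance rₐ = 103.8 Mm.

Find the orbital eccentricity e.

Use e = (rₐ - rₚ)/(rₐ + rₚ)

Convert to SI: rₚ = 16.21 Mm = 1.621e+07 m; rₐ = 103.8 Mm = 1.038e+08 m.
e = (rₐ − rₚ) / (rₐ + rₚ).
e = (1.038e+08 − 1.621e+07) / (1.038e+08 + 1.621e+07) = 8.759e+07 / 1.2001e+08 ≈ 0.7299.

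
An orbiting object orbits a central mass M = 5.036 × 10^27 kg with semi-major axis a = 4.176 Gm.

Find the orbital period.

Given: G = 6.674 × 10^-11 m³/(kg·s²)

Convert to SI: a = 4.176 Gm = 4.176e+09 m.
GM = G · M = 6.674e-11 · 5.036e+27 = 3.36103e+17 m³/s².
Kepler's third law: T = 2π √(a³ / GM).
Substituting a = 4.176e+09 m and GM = 3.36103e+17 m³/s²:
T = 2π √((4.176e+09)³ / 3.36103e+17) s
T ≈ 2.925e+06 s = 33.85 days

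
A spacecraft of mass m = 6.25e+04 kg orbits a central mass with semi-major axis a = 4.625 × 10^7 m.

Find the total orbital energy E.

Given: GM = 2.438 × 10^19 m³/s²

E = −GMm / (2a).
E = −2.438e+19 · 6.25e+04 / (2 · 4.625e+07) J ≈ -1.647e+16 J = -16.47 PJ.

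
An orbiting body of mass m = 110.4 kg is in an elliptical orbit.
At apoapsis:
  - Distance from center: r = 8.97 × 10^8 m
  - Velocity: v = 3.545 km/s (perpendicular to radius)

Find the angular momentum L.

Convert to SI: v = 3.545 km/s = 3545 m/s.
Since v is perpendicular to r, L = m · v · r.
L = 110.4 · 3545 · 8.97e+08 kg·m²/s ≈ 3.511e+14 kg·m²/s.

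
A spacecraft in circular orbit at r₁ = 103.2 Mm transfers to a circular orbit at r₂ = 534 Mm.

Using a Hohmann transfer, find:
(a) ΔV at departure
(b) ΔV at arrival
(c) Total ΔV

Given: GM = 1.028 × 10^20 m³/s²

Convert to SI: r₁ = 103.2 Mm = 1.032e+08 m; r₂ = 534 Mm = 5.34e+08 m.
Transfer semi-major axis: a_t = (r₁ + r₂)/2 = (1.032e+08 + 5.34e+08)/2 = 3.186e+08 m.
Circular speeds: v₁ = √(GM/r₁) = 998060 m/s, v₂ = √(GM/r₂) = 438759 m/s.
Transfer speeds (vis-viva v² = GM(2/r − 1/a_t)): v₁ᵗ = 1.29212e+06 m/s, v₂ᵗ = 249714 m/s.
(a) ΔV₁ = |v₁ᵗ − v₁| ≈ 2.941e+05 m/s = 294.1 km/s.
(b) ΔV₂ = |v₂ − v₂ᵗ| ≈ 1.89e+05 m/s = 189 km/s.
(c) ΔV_total = ΔV₁ + ΔV₂ ≈ 4.831e+05 m/s = 483.1 km/s.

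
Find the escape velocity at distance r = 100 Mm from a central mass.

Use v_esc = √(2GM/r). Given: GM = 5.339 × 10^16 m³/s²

Convert to SI: r = 100 Mm = 1e+08 m.
Escape velocity comes from setting total energy to zero: ½v² − GM/r = 0 ⇒ v_esc = √(2GM / r).
v_esc = √(2 · 5.339e+16 / 1e+08) m/s ≈ 3.268e+04 m/s = 32.68 km/s.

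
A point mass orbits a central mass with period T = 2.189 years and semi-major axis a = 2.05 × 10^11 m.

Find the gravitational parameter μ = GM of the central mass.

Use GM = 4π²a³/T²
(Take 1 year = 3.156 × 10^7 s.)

Convert to SI: T = 2.189 years = 6.90848e+07 s.
GM = 4π² · a³ / T².
GM = 4π² · (2.05e+11)³ / (6.90848e+07)² m³/s² ≈ 7.126e+19 m³/s² = 7.126 × 10^19 m³/s².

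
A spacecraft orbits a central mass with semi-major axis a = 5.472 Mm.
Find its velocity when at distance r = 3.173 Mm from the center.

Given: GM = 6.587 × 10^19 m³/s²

Convert to SI: a = 5.472 Mm = 5.472e+06 m; r = 3.173 Mm = 3.173e+06 m.
Vis-viva: v = √(GM · (2/r − 1/a)).
2/r − 1/a = 2/3.173e+06 − 1/5.472e+06 = 4.4757e-07 m⁻¹.
v = √(6.587e+19 · 4.4757e-07) m/s ≈ 5.43e+06 m/s = 5430 km/s.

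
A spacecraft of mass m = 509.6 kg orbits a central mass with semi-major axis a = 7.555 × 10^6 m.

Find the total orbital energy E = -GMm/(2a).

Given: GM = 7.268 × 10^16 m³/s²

E = −GMm / (2a).
E = −7.268e+16 · 509.6 / (2 · 7.555e+06) J ≈ -2.451e+12 J = -2.451 TJ.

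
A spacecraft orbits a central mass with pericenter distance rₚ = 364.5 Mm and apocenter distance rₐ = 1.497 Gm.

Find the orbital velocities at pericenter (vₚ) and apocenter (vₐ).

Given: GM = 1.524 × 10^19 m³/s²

Convert to SI: rₚ = 364.5 Mm = 3.645e+08 m; rₐ = 1.497 Gm = 1.497e+09 m.
Use the vis-viva equation v² = GM(2/r − 1/a) with a = (rₚ + rₐ)/2 = (3.645e+08 + 1.497e+09)/2 = 9.3075e+08 m.
vₚ = √(GM · (2/rₚ − 1/a)) = √(1.524e+19 · (2/3.645e+08 − 1/9.3075e+08)) m/s ≈ 2.593e+05 m/s = 259.3 km/s.
vₐ = √(GM · (2/rₐ − 1/a)) = √(1.524e+19 · (2/1.497e+09 − 1/9.3075e+08)) m/s ≈ 6.314e+04 m/s = 63.14 km/s.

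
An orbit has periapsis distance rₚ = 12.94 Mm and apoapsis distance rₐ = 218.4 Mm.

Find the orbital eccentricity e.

Convert to SI: rₚ = 12.94 Mm = 1.294e+07 m; rₐ = 218.4 Mm = 2.184e+08 m.
e = (rₐ − rₚ) / (rₐ + rₚ).
e = (2.184e+08 − 1.294e+07) / (2.184e+08 + 1.294e+07) = 2.0546e+08 / 2.3134e+08 ≈ 0.8881.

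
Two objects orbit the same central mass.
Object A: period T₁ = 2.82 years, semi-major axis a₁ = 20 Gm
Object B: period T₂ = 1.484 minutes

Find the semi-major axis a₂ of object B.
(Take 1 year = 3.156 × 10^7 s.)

Convert to SI: T₁ = 2.82 years = 8.89992e+07 s; a₁ = 20 Gm = 2e+10 m; T₂ = 1.484 minutes = 89.04 s.
Kepler's third law: (T₁/T₂)² = (a₁/a₂)³ ⇒ a₂ = a₁ · (T₂/T₁)^(2/3).
T₂/T₁ = 89.04 / 8.89992e+07 = 1.00046e-06.
a₂ = 2e+10 · (1.00046e-06)^(2/3) m ≈ 2.001e+06 m = 2.001 Mm.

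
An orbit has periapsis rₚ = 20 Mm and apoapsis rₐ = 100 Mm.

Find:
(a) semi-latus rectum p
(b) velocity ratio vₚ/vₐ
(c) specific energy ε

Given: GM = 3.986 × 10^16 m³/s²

Convert to SI: rₚ = 20 Mm = 2e+07 m; rₐ = 100 Mm = 1e+08 m.
(a) From a = (rₚ + rₐ)/2 = 6e+07 m and e = (rₐ − rₚ)/(rₐ + rₚ) = 0.666667, p = a(1 − e²) = 6e+07 · (1 − (0.666667)²) ≈ 3.333e+07 m
(b) Conservation of angular momentum (rₚvₚ = rₐvₐ) gives vₚ/vₐ = rₐ/rₚ = 1e+08/2e+07 ≈ 5
(c) With a = (rₚ + rₐ)/2 = 6e+07 m, ε = −GM/(2a) = −3.986e+16/(2 · 6e+07) J/kg ≈ -3.322e+08 J/kg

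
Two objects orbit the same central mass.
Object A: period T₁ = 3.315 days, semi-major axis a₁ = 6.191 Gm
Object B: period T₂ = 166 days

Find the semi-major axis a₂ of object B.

Convert to SI: T₁ = 3.315 days = 286416 s; a₁ = 6.191 Gm = 6.191e+09 m; T₂ = 166 days = 1.43424e+07 s.
Kepler's third law: (T₁/T₂)² = (a₁/a₂)³ ⇒ a₂ = a₁ · (T₂/T₁)^(2/3).
T₂/T₁ = 1.43424e+07 / 286416 = 50.0754.
a₂ = 6.191e+09 · (50.0754)^(2/3) m ≈ 8.411e+10 m = 84.11 Gm.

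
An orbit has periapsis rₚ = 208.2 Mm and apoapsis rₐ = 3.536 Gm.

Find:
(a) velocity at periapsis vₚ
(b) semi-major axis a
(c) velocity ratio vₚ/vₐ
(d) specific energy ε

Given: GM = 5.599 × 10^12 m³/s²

Convert to SI: rₚ = 208.2 Mm = 2.082e+08 m; rₐ = 3.536 Gm = 3.536e+09 m.
(a) With a = (rₚ + rₐ)/2 = 1.8721e+09 m, vₚ = √(GM (2/rₚ − 1/a)) = √(5.599e+12 · (2/2.082e+08 − 1/1.8721e+09)) m/s ≈ 225.4 m/s
(b) a = (rₚ + rₐ)/2 = (2.082e+08 + 3.536e+09)/2 ≈ 1.872e+09 m
(c) Conservation of angular momentum (rₚvₚ = rₐvₐ) gives vₚ/vₐ = rₐ/rₚ = 3.536e+09/2.082e+08 ≈ 16.98
(d) With a = (rₚ + rₐ)/2 = 1.8721e+09 m, ε = −GM/(2a) = −5.599e+12/(2 · 1.8721e+09) J/kg ≈ -1495 J/kg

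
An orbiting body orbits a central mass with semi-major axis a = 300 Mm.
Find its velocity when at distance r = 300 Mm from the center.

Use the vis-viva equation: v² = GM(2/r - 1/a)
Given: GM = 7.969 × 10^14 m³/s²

Convert to SI: a = 300 Mm = 3e+08 m; r = 300 Mm = 3e+08 m.
Vis-viva: v = √(GM · (2/r − 1/a)).
2/r − 1/a = 2/3e+08 − 1/3e+08 = 3.33333e-09 m⁻¹.
v = √(7.969e+14 · 3.33333e-09) m/s ≈ 1630 m/s = 1.63 km/s.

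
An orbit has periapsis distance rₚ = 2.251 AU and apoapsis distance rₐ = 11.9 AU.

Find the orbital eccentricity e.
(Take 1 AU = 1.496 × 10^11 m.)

Convert to SI: rₚ = 2.251 AU = 3.3675e+11 m; rₐ = 11.9 AU = 1.78024e+12 m.
e = (rₐ − rₚ) / (rₐ + rₚ).
e = (1.78024e+12 − 3.3675e+11) / (1.78024e+12 + 3.3675e+11) = 1.44349e+12 / 2.11699e+12 ≈ 0.6819.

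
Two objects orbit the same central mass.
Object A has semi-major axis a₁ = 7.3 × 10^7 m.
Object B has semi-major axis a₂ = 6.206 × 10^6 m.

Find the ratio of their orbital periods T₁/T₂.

From Kepler's third law, (T₁/T₂)² = (a₁/a₂)³, so T₁/T₂ = (a₁/a₂)^(3/2).
a₁/a₂ = 7.3e+07 / 6.206e+06 = 11.7628.
T₁/T₂ = (11.7628)^(3/2) ≈ 40.34.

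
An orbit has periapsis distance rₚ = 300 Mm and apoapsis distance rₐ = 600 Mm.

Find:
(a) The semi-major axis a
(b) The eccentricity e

Convert to SI: rₚ = 300 Mm = 3e+08 m; rₐ = 600 Mm = 6e+08 m.
(a) a = (rₚ + rₐ) / 2 = (3e+08 + 6e+08) / 2 ≈ 4.5e+08 m = 450 Mm.
(b) e = (rₐ − rₚ) / (rₐ + rₚ) = (6e+08 − 3e+08) / (6e+08 + 3e+08) ≈ 0.3333.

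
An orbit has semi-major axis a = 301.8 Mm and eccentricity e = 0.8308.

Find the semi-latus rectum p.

Convert to SI: a = 301.8 Mm = 3.018e+08 m.
p = a (1 − e²).
p = 3.018e+08 · (1 − (0.8308)²) = 3.018e+08 · 0.309771 ≈ 9.349e+07 m = 93.49 Mm.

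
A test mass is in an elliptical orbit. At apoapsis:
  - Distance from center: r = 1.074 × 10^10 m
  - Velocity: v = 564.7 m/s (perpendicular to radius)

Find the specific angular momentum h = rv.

With v perpendicular to r, h = r · v.
h = 1.074e+10 · 564.7 m²/s ≈ 6.065e+12 m²/s.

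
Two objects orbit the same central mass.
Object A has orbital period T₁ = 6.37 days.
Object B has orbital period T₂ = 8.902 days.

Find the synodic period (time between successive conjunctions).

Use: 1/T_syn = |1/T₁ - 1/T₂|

Convert to SI: T₁ = 6.37 days = 550368 s; T₂ = 8.902 days = 769133 s.
T_syn = |T₁ · T₂ / (T₁ − T₂)|.
T_syn = |550368 · 769133 / (550368 − 769133)| s ≈ 1.935e+06 s = 22.4 days.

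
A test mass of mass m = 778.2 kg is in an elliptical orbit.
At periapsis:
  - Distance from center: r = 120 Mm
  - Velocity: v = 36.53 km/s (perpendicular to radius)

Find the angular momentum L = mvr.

Convert to SI: r = 120 Mm = 1.2e+08 m; v = 36.53 km/s = 36530 m/s.
Since v is perpendicular to r, L = m · v · r.
L = 778.2 · 36530 · 1.2e+08 kg·m²/s ≈ 3.411e+15 kg·m²/s.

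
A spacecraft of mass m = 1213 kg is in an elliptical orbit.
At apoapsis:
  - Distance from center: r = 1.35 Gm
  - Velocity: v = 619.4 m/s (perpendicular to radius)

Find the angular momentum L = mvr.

Convert to SI: r = 1.35 Gm = 1.35e+09 m.
Since v is perpendicular to r, L = m · v · r.
L = 1213 · 619.4 · 1.35e+09 kg·m²/s ≈ 1.014e+15 kg·m²/s.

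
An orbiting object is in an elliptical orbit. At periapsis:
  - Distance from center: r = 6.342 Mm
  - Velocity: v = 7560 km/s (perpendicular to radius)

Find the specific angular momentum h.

Convert to SI: r = 6.342 Mm = 6.342e+06 m; v = 7560 km/s = 7.56e+06 m/s.
With v perpendicular to r, h = r · v.
h = 6.342e+06 · 7.56e+06 m²/s ≈ 4.795e+13 m²/s.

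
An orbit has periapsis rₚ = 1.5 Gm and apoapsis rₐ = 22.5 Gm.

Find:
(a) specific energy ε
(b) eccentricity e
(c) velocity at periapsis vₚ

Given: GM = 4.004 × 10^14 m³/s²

Convert to SI: rₚ = 1.5 Gm = 1.5e+09 m; rₐ = 22.5 Gm = 2.25e+10 m.
(a) With a = (rₚ + rₐ)/2 = 1.2e+10 m, ε = −GM/(2a) = −4.004e+14/(2 · 1.2e+10) J/kg ≈ -1.668e+04 J/kg
(b) e = (rₐ − rₚ)/(rₐ + rₚ) = (2.25e+10 − 1.5e+09)/(2.25e+10 + 1.5e+09) ≈ 0.875
(c) With a = (rₚ + rₐ)/2 = 1.2e+10 m, vₚ = √(GM (2/rₚ − 1/a)) = √(4.004e+14 · (2/1.5e+09 − 1/1.2e+10)) m/s ≈ 707.5 m/s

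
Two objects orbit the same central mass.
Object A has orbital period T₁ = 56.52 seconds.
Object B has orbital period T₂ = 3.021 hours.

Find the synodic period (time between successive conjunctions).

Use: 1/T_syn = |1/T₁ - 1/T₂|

Convert to SI: T₂ = 3.021 hours = 10875.6 s.
T_syn = |T₁ · T₂ / (T₁ − T₂)|.
T_syn = |56.52 · 10875.6 / (56.52 − 10875.6)| s ≈ 56.82 s = 56.82 seconds.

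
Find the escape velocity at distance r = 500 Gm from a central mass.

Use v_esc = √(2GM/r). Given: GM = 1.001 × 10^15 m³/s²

Convert to SI: r = 500 Gm = 5e+11 m.
Escape velocity comes from setting total energy to zero: ½v² − GM/r = 0 ⇒ v_esc = √(2GM / r).
v_esc = √(2 · 1.001e+15 / 5e+11) m/s ≈ 63.28 m/s = 63.28 m/s.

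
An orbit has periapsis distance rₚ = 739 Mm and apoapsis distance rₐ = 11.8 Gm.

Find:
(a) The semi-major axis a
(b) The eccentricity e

Convert to SI: rₚ = 739 Mm = 7.39e+08 m; rₐ = 11.8 Gm = 1.18e+10 m.
(a) a = (rₚ + rₐ) / 2 = (7.39e+08 + 1.18e+10) / 2 ≈ 6.27e+09 m = 6.269 Gm.
(b) e = (rₐ − rₚ) / (rₐ + rₚ) = (1.18e+10 − 7.39e+08) / (1.18e+10 + 7.39e+08) ≈ 0.8821.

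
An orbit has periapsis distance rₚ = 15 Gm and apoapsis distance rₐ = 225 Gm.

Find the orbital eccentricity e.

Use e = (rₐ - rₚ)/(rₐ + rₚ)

Convert to SI: rₚ = 15 Gm = 1.5e+10 m; rₐ = 225 Gm = 2.25e+11 m.
e = (rₐ − rₚ) / (rₐ + rₚ).
e = (2.25e+11 − 1.5e+10) / (2.25e+11 + 1.5e+10) = 2.1e+11 / 2.4e+11 ≈ 0.875.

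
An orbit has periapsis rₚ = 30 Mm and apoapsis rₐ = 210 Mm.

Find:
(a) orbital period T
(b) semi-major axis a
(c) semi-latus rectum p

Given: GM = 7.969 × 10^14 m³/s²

Convert to SI: rₚ = 30 Mm = 3e+07 m; rₐ = 210 Mm = 2.1e+08 m.
(a) With a = (rₚ + rₐ)/2 = 1.2e+08 m, T = 2π √(a³/GM) = 2π √((1.2e+08)³/7.969e+14) s ≈ 2.926e+05 s
(b) a = (rₚ + rₐ)/2 = (3e+07 + 2.1e+08)/2 ≈ 1.2e+08 m
(c) From a = (rₚ + rₐ)/2 = 1.2e+08 m and e = (rₐ − rₚ)/(rₐ + rₚ) = 0.75, p = a(1 − e²) = 1.2e+08 · (1 − (0.75)²) ≈ 5.25e+07 m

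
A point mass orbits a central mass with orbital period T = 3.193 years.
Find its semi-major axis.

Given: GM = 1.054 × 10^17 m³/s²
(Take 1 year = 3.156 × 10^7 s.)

Convert to SI: T = 3.193 years = 1.00771e+08 s.
Invert Kepler's third law: a = (GM · T² / (4π²))^(1/3).
Substituting T = 1.00771e+08 s and GM = 1.054e+17 m³/s²:
a = (1.054e+17 · (1.00771e+08)² / (4π²))^(1/3) m
a ≈ 3.004e+10 m = 30.04 Gm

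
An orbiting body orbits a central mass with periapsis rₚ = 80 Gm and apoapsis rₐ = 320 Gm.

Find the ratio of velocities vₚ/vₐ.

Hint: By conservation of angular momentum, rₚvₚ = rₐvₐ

Convert to SI: rₚ = 80 Gm = 8e+10 m; rₐ = 320 Gm = 3.2e+11 m.
Conservation of angular momentum gives rₚvₚ = rₐvₐ, so vₚ/vₐ = rₐ/rₚ.
vₚ/vₐ = 3.2e+11 / 8e+10 ≈ 4.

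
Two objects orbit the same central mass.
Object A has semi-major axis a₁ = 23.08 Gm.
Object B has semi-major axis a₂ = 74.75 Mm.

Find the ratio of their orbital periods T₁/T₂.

Convert to SI: a₁ = 23.08 Gm = 2.308e+10 m; a₂ = 74.75 Mm = 7.475e+07 m.
From Kepler's third law, (T₁/T₂)² = (a₁/a₂)³, so T₁/T₂ = (a₁/a₂)^(3/2).
a₁/a₂ = 2.308e+10 / 7.475e+07 = 308.763.
T₁/T₂ = (308.763)^(3/2) ≈ 5425.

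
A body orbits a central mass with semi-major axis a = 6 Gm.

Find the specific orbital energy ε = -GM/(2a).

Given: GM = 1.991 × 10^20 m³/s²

Convert to SI: a = 6 Gm = 6e+09 m.
ε = −GM / (2a).
ε = −1.991e+20 / (2 · 6e+09) J/kg ≈ -1.659e+10 J/kg = -16.59 GJ/kg.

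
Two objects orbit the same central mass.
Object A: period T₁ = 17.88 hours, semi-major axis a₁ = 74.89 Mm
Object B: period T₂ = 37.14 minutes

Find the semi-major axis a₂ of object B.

Convert to SI: T₁ = 17.88 hours = 64368 s; a₁ = 74.89 Mm = 7.489e+07 m; T₂ = 37.14 minutes = 2228.4 s.
Kepler's third law: (T₁/T₂)² = (a₁/a₂)³ ⇒ a₂ = a₁ · (T₂/T₁)^(2/3).
T₂/T₁ = 2228.4 / 64368 = 0.0346197.
a₂ = 7.489e+07 · (0.0346197)^(2/3) m ≈ 7.955e+06 m = 7.955 Mm.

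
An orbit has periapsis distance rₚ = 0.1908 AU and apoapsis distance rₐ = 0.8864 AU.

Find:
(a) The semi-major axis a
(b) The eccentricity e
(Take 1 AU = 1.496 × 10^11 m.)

Convert to SI: rₚ = 0.1908 AU = 2.85437e+10 m; rₐ = 0.8864 AU = 1.32605e+11 m.
(a) a = (rₚ + rₐ) / 2 = (2.85437e+10 + 1.32605e+11) / 2 ≈ 8.057e+10 m = 0.5386 AU.
(b) e = (rₐ − rₚ) / (rₐ + rₚ) = (1.32605e+11 − 2.85437e+10) / (1.32605e+11 + 2.85437e+10) ≈ 0.6457.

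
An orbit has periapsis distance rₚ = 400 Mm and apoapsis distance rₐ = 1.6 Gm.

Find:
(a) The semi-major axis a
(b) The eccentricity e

Convert to SI: rₚ = 400 Mm = 4e+08 m; rₐ = 1.6 Gm = 1.6e+09 m.
(a) a = (rₚ + rₐ) / 2 = (4e+08 + 1.6e+09) / 2 ≈ 1e+09 m = 1 Gm.
(b) e = (rₐ − rₚ) / (rₐ + rₚ) = (1.6e+09 − 4e+08) / (1.6e+09 + 4e+08) ≈ 0.6.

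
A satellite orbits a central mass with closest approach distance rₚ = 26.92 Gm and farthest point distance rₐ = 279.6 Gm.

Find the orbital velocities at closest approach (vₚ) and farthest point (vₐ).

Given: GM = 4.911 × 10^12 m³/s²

Convert to SI: rₚ = 26.92 Gm = 2.692e+10 m; rₐ = 279.6 Gm = 2.796e+11 m.
Use the vis-viva equation v² = GM(2/r − 1/a) with a = (rₚ + rₐ)/2 = (2.692e+10 + 2.796e+11)/2 = 1.5326e+11 m.
vₚ = √(GM · (2/rₚ − 1/a)) = √(4.911e+12 · (2/2.692e+10 − 1/1.5326e+11)) m/s ≈ 18.24 m/s = 18.24 m/s.
vₐ = √(GM · (2/rₐ − 1/a)) = √(4.911e+12 · (2/2.796e+11 − 1/1.5326e+11)) m/s ≈ 1.756 m/s = 1.756 m/s.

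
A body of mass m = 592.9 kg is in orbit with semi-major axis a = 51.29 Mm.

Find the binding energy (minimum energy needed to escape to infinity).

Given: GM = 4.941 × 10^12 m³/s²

Convert to SI: a = 51.29 Mm = 5.129e+07 m.
Total orbital energy is E = −GMm/(2a); binding energy is E_bind = −E = GMm/(2a).
E_bind = 4.941e+12 · 592.9 / (2 · 5.129e+07) J ≈ 2.856e+07 J = 28.56 MJ.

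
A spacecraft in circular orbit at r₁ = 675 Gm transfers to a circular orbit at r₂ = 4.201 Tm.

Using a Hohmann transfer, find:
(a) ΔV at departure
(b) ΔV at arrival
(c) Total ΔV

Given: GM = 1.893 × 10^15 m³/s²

Convert to SI: r₁ = 675 Gm = 6.75e+11 m; r₂ = 4.201 Tm = 4.201e+12 m.
Transfer semi-major axis: a_t = (r₁ + r₂)/2 = (6.75e+11 + 4.201e+12)/2 = 2.438e+12 m.
Circular speeds: v₁ = √(GM/r₁) = 52.957 m/s, v₂ = √(GM/r₂) = 21.2275 m/s.
Transfer speeds (vis-viva v² = GM(2/r − 1/a_t)): v₁ᵗ = 69.5157 m/s, v₂ᵗ = 11.1695 m/s.
(a) ΔV₁ = |v₁ᵗ − v₁| ≈ 16.56 m/s = 16.56 m/s.
(b) ΔV₂ = |v₂ − v₂ᵗ| ≈ 10.06 m/s = 10.06 m/s.
(c) ΔV_total = ΔV₁ + ΔV₂ ≈ 26.62 m/s = 26.62 m/s.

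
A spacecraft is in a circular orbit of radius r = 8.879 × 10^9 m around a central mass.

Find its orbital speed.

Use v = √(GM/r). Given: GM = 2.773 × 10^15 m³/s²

For a circular orbit, gravity supplies the centripetal force, so v = √(GM / r).
v = √(2.773e+15 / 8.879e+09) m/s ≈ 558.8 m/s = 558.8 m/s.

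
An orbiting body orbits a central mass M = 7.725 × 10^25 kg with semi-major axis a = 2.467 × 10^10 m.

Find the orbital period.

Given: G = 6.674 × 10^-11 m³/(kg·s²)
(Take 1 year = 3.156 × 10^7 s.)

GM = G · M = 6.674e-11 · 7.725e+25 = 5.15566e+15 m³/s².
Kepler's third law: T = 2π √(a³ / GM).
Substituting a = 2.467e+10 m and GM = 5.15566e+15 m³/s²:
T = 2π √((2.467e+10)³ / 5.15566e+15) s
T ≈ 3.391e+08 s = 10.74 years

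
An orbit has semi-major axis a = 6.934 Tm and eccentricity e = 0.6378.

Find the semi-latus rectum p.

Convert to SI: a = 6.934 Tm = 6.934e+12 m.
p = a (1 − e²).
p = 6.934e+12 · (1 − (0.6378)²) = 6.934e+12 · 0.593211 ≈ 4.113e+12 m = 4.113 Tm.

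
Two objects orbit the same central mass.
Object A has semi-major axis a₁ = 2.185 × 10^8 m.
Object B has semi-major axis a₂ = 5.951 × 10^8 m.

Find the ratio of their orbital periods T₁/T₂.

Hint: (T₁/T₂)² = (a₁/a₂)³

From Kepler's third law, (T₁/T₂)² = (a₁/a₂)³, so T₁/T₂ = (a₁/a₂)^(3/2).
a₁/a₂ = 2.185e+08 / 5.951e+08 = 0.367165.
T₁/T₂ = (0.367165)^(3/2) ≈ 0.2225.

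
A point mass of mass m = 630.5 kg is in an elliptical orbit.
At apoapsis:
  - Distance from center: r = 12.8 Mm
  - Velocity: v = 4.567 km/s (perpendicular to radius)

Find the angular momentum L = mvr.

Convert to SI: r = 12.8 Mm = 1.28e+07 m; v = 4.567 km/s = 4567 m/s.
Since v is perpendicular to r, L = m · v · r.
L = 630.5 · 4567 · 1.28e+07 kg·m²/s ≈ 3.686e+13 kg·m²/s.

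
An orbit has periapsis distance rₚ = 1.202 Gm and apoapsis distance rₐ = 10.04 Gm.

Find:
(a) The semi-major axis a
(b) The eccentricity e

Convert to SI: rₚ = 1.202 Gm = 1.202e+09 m; rₐ = 10.04 Gm = 1.004e+10 m.
(a) a = (rₚ + rₐ) / 2 = (1.202e+09 + 1.004e+10) / 2 ≈ 5.621e+09 m = 5.621 Gm.
(b) e = (rₐ − rₚ) / (rₐ + rₚ) = (1.004e+10 − 1.202e+09) / (1.004e+10 + 1.202e+09) ≈ 0.7862.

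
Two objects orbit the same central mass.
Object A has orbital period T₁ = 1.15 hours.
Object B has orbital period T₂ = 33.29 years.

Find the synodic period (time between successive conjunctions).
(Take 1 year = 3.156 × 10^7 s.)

Convert to SI: T₁ = 1.15 hours = 4140 s; T₂ = 33.29 years = 1.05063e+09 s.
T_syn = |T₁ · T₂ / (T₁ − T₂)|.
T_syn = |4140 · 1.05063e+09 / (4140 − 1.05063e+09)| s ≈ 4140 s = 1.15 hours.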